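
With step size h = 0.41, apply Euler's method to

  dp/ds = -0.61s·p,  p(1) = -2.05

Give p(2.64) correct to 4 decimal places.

-0.2398

Euler: p_{n+1} = p_n + h·f(s_n, p_n).
s=1.000000, p=-2.050000: f=1.250500 → p ← -2.050000 + 0.41·1.250500 = -1.537295
s=1.410000, p=-1.537295: f=1.322227 → p ← -1.537295 + 0.41·1.322227 = -0.995182
s=1.820000, p=-0.995182: f=1.104851 → p ← -0.995182 + 0.41·1.104851 = -0.542193
s=2.230000, p=-0.542193: f=0.737545 → p ← -0.542193 + 0.41·0.737545 = -0.239799
p(2.64) ≈ -0.2398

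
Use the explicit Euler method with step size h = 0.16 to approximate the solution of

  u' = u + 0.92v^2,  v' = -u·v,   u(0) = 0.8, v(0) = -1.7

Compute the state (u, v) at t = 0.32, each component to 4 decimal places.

Euler on (u,v): u_{n+1} = u_n + h·u', v_{n+1} = v_n + h·v'.
0.000000: (0.800000, -1.700000); f=(3.458800, 1.360000) → (1.353408, -1.482400)
0.160000: (1.353408, -1.482400); f=(3.375117, 2.006292) → (1.893427, -1.161393)
(u(0.32), v(0.32)) ≈ (1.8934, -1.1614)

1.8934, -1.1614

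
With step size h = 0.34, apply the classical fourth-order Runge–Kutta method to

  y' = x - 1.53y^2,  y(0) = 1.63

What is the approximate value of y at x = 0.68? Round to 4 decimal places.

0.7476

RK4: k1 = f(x_n, y_n); k2 = f(x_n + h/2, y_n + (h/2)·k1); k3 = f(x_n + h/2, y_n + (h/2)·k2); k4 = f(x_n + h, y_n + h·k3); y_{n+1} = y_n + (h/6)·(k1 + 2k2 + 2k3 + k4).
x=0.000000, y=1.630000:
  k1 = f(0.000000, 1.630000) = -4.065057
  k2 = f(0.170000, 0.938940) = -1.178862
  k3 = f(0.170000, 1.429594) = -2.956919
  k4 = f(0.340000, 0.624648) = -0.256983
  y ← 1.630000 + (0.34/6)·(k1 + 2k2 + 2k3 + k4) = 0.916363
x=0.340000, y=0.916363:
  k1 = f(0.340000, 0.916363) = -0.944772
  k2 = f(0.510000, 0.755751) = -0.363875
  k3 = f(0.510000, 0.854504) = -0.607171
  k4 = f(0.680000, 0.709925) = -0.091109
  y ← 0.916363 + (0.34/6)·(k1 + 2k2 + 2k3 + k4) = 0.747611
y(0.68) ≈ 0.7476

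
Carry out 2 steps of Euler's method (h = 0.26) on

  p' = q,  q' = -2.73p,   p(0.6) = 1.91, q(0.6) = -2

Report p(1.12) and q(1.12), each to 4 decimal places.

0.5175, -4.3423

Euler on (p,q): p_{n+1} = p_n + h·p', q_{n+1} = q_n + h·q'.
0.600000: (1.910000, -2.000000); f=(-2.000000, -5.214300) → (1.390000, -3.355718)
0.860000: (1.390000, -3.355718); f=(-3.355718, -3.794700) → (0.517513, -4.342340)
(p(1.12), q(1.12)) ≈ (0.5175, -4.3423)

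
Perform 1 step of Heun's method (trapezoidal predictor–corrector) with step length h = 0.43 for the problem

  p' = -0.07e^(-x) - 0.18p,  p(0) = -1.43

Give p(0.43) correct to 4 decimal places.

Heun: k1 = f(x_n, p_n); k2 = f(x_n + h, p_n + h·k1); p_{n+1} = p_n + (h/2)·(k1 + k2).
x=0.000000, p=-1.430000:
  k1 = f(0.000000, -1.430000) = 0.187400
  k2 = f(0.430000, -1.349418) = 0.197360
  p ← -1.430000 + (0.43/2)·(0.187400 + 0.197360) = -1.347277
p(0.43) ≈ -1.3473

-1.3473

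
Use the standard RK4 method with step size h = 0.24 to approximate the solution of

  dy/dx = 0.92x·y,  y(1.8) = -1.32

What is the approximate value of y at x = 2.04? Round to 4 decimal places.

RK4: k1 = f(x_n, y_n); k2 = f(x_n + h/2, y_n + (h/2)·k1); k3 = f(x_n + h/2, y_n + (h/2)·k2); k4 = f(x_n + h, y_n + h·k3); y_{n+1} = y_n + (h/6)·(k1 + 2k2 + 2k3 + k4).
x=1.800000, y=-1.320000:
  k1 = f(1.800000, -1.320000) = -2.185920
  k2 = f(1.920000, -1.582310) = -2.794993
  k3 = f(1.920000, -1.655399) = -2.924097
  k4 = f(2.040000, -2.021783) = -3.794483
  y ← -1.320000 + (0.24/6)·(k1 + 2k2 + 2k3 + k4) = -2.016743
y(2.04) ≈ -2.0167

-2.0167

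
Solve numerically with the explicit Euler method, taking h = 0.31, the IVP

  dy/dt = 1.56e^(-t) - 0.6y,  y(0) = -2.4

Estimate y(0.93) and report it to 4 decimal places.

-0.4251

Euler: y_{n+1} = y_n + h·f(t_n, y_n).
t=0.000000, y=-2.400000: f=3.000000 → y ← -2.400000 + 0.31·3.000000 = -1.470000
t=0.310000, y=-1.470000: f=2.026177 → y ← -1.470000 + 0.31·2.026177 = -0.841885
t=0.620000, y=-0.841885: f=1.344324 → y ← -0.841885 + 0.31·1.344324 = -0.425145
y(0.93) ≈ -0.4251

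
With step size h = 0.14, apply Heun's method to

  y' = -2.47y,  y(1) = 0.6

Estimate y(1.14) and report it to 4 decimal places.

Heun: k1 = f(s_n, y_n); k2 = f(s_n + h, y_n + h·k1); y_{n+1} = y_n + (h/2)·(k1 + k2).
s=1.000000, y=0.600000:
  k1 = f(1.000000, 0.600000) = -1.482000
  k2 = f(1.140000, 0.392520) = -0.969524
  y ← 0.600000 + (0.14/2)·(-1.482000 + (-0.969524)) = 0.428393
y(1.14) ≈ 0.4284

0.4284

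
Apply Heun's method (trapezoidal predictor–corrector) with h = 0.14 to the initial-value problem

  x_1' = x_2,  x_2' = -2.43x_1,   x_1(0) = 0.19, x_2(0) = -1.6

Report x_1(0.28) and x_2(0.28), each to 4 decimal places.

-0.2653, -1.5747

Heun on (x_1,x_2): k1 = f(t_n, state_n); k2 = f(t_n + h, state_n + h·k1); state_{n+1} = state_n + (h/2)·(k1 + k2).
0.000000: (0.190000, -1.600000)
  k1 = (-1.600000, -0.461700)
  predictor → (-0.034000, -1.664638)
  k2 = (-1.664638, 0.082620)
  → (-0.038525, -1.626536)
0.140000: (-0.038525, -1.626536)
  k1 = (-1.626536, 0.093615)
  predictor → (-0.266240, -1.613430)
  k2 = (-1.613430, 0.646962)
  → (-0.265322, -1.574695)
(x_1(0.28), x_2(0.28)) ≈ (-0.2653, -1.5747)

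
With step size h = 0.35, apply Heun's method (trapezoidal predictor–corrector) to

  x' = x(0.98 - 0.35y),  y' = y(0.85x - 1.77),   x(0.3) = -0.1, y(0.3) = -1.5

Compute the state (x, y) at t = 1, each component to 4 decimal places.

-0.2355, -0.4628

Heun on (x,y): k1 = f(t_n, state_n); k2 = f(t_n + h, state_n + h·k1); state_{n+1} = state_n + (h/2)·(k1 + k2).
0.300000: (-0.100000, -1.500000)
  k1 = (-0.150500, 2.782500)
  predictor → (-0.152675, -0.526125)
  k2 = (-0.177736, 0.999518)
  → (-0.157441, -0.838147)
0.650000: (-0.157441, -0.838147)
  k1 = (-0.200478, 1.595685)
  predictor → (-0.227609, -0.279657)
  k2 = (-0.245335, 0.549098)
  → (-0.235458, -0.462810)
(x(1), y(1)) ≈ (-0.2355, -0.4628)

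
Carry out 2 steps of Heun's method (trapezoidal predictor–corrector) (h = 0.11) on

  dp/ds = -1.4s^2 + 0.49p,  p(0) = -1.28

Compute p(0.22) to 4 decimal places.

Heun: k1 = f(s_n, p_n); k2 = f(s_n + h, p_n + h·k1); p_{n+1} = p_n + (h/2)·(k1 + k2).
s=0.000000, p=-1.280000:
  k1 = f(0.000000, -1.280000) = -0.627200
  k2 = f(0.110000, -1.348992) = -0.677946
  p ← -1.280000 + (0.11/2)·(-0.627200 + (-0.677946)) = -1.351783
s=0.110000, p=-1.351783:
  k1 = f(0.110000, -1.351783) = -0.679314
  k2 = f(0.220000, -1.426508) = -0.766749
  p ← -1.351783 + (0.11/2)·(-0.679314 + (-0.766749)) = -1.431316
p(0.22) ≈ -1.4313

-1.4313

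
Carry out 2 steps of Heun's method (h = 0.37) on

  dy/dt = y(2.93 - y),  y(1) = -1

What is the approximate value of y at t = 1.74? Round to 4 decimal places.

Heun: k1 = f(t_n, y_n); k2 = f(t_n + h, y_n + h·k1); y_{n+1} = y_n + (h/2)·(k1 + k2).
t=1.000000, y=-1.000000:
  k1 = f(1.000000, -1.000000) = -3.930000
  k2 = f(1.370000, -2.454100) = -13.213120
  y ← -1.000000 + (0.37/2)·(-3.930000 + (-13.213120)) = -4.171477
t=1.370000, y=-4.171477:
  k1 = f(1.370000, -4.171477) = -29.623650
  k2 = f(1.740000, -15.132228) = -273.321739
  y ← -4.171477 + (0.37/2)·(-29.623650 + (-273.321739)) = -60.216374
y(1.74) ≈ -60.2164

-60.2164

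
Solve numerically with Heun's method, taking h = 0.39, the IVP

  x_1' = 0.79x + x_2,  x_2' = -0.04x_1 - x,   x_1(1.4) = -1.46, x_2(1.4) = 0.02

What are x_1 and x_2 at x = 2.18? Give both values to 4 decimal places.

Heun on (x_1,x_2): k1 = f(x_n, state_n); k2 = f(x_n + h, state_n + h·k1); state_{n+1} = state_n + (h/2)·(k1 + k2).
1.400000: (-1.460000, 0.020000)
  k1 = (1.126000, -1.341600)
  predictor → (-1.020860, -0.503224)
  k2 = (0.910876, -1.749166)
  → (-1.062809, -0.582699)
1.790000: (-1.062809, -0.582699)
  k1 = (0.831401, -1.747488)
  predictor → (-0.738563, -1.264219)
  k2 = (0.457981, -2.150457)
  → (-0.811380, -1.342799)
(x_1(2.18), x_2(2.18)) ≈ (-0.8114, -1.3428)

-0.8114, -1.3428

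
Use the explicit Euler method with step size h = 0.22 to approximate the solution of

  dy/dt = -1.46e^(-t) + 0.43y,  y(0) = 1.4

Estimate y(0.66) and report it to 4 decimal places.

Euler: y_{n+1} = y_n + h·f(t_n, y_n).
t=0.000000, y=1.400000: f=-0.858000 → y ← 1.400000 + 0.22·(-0.858000) = 1.211240
t=0.220000, y=1.211240: f=-0.650844 → y ← 1.211240 + 0.22·(-0.650844) = 1.068054
t=0.440000, y=1.068054: f=-0.481030 → y ← 1.068054 + 0.22·(-0.481030) = 0.962228
y(0.66) ≈ 0.9622

0.9622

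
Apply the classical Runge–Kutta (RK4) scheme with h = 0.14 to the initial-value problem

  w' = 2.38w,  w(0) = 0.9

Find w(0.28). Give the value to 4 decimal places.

1.7524

RK4: k1 = f(t_n, w_n); k2 = f(t_n + h/2, w_n + (h/2)·k1); k3 = f(t_n + h/2, w_n + (h/2)·k2); k4 = f(t_n + h, w_n + h·k3); w_{n+1} = w_n + (h/6)·(k1 + 2k2 + 2k3 + k4).
t=0.000000, w=0.900000:
  k1 = f(0.000000, 0.900000) = 2.142000
  k2 = f(0.070000, 1.049940) = 2.498857
  k3 = f(0.070000, 1.074920) = 2.558310
  k4 = f(0.140000, 1.258163) = 2.994429
  w ← 0.900000 + (0.14/6)·(k1 + 2k2 + 2k3 + k4) = 1.255851
t=0.140000, w=1.255851:
  k1 = f(0.140000, 1.255851) = 2.988926
  k2 = f(0.210000, 1.465076) = 3.486881
  k3 = f(0.210000, 1.499933) = 3.569840
  k4 = f(0.280000, 1.755629) = 4.178396
  w ← 1.255851 + (0.14/6)·(k1 + 2k2 + 2k3 + k4) = 1.752402
w(0.28) ≈ 1.7524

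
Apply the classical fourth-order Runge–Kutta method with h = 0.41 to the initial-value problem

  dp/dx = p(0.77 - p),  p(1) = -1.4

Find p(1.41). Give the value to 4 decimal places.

-5.4349

RK4: k1 = f(x_n, p_n); k2 = f(x_n + h/2, p_n + (h/2)·k1); k3 = f(x_n + h/2, p_n + (h/2)·k2); k4 = f(x_n + h, p_n + h·k3); p_{n+1} = p_n + (h/6)·(k1 + 2k2 + 2k3 + k4).
x=1.000000, p=-1.400000:
  k1 = f(1.000000, -1.400000) = -3.038000
  k2 = f(1.205000, -2.022790) = -5.649228
  k3 = f(1.205000, -2.558092) = -8.513564
  k4 = f(1.410000, -4.890561) = -27.683320
  p ← -1.400000 + (0.41/6)·(k1 + 2k2 + 2k3 + k4) = -5.434872
p(1.41) ≈ -5.4349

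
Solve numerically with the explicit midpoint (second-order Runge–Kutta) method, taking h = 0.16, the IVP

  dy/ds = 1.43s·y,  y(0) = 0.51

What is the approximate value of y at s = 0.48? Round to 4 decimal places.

Midpoint: k1 = f(s_n, y_n); k2 = f(s_n + h/2, y_n + (h/2)·k1); y_{n+1} = y_n + h·k2.
s=0.000000, y=0.510000:
  k1 = f(0.000000, 0.510000) = 0.000000
  k2 = f(0.080000, 0.510000) = 0.058344
  y ← 0.510000 + 0.16·0.058344 = 0.519335
s=0.160000, y=0.519335:
  k1 = f(0.160000, 0.519335) = 0.118824
  k2 = f(0.240000, 0.528841) = 0.181498
  y ← 0.519335 + 0.16·0.181498 = 0.548375
s=0.320000, y=0.548375:
  k1 = f(0.320000, 0.548375) = 0.250936
  k2 = f(0.400000, 0.568450) = 0.325153
  y ← 0.548375 + 0.16·0.325153 = 0.600399
y(0.48) ≈ 0.6004

0.6004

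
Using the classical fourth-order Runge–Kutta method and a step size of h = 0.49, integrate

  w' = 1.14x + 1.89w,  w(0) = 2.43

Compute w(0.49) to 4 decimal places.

6.3075

RK4: k1 = f(x_n, w_n); k2 = f(x_n + h/2, w_n + (h/2)·k1); k3 = f(x_n + h/2, w_n + (h/2)·k2); k4 = f(x_n + h, w_n + h·k3); w_{n+1} = w_n + (h/6)·(k1 + 2k2 + 2k3 + k4).
x=0.000000, w=2.430000:
  k1 = f(0.000000, 2.430000) = 4.592700
  k2 = f(0.245000, 3.555212) = 6.998650
  k3 = f(0.245000, 4.144669) = 8.112725
  k4 = f(0.490000, 6.405235) = 12.664494
  w ← 2.430000 + (0.49/6)·(k1 + 2k2 + 2k3 + k4) = 6.307529
w(0.49) ≈ 6.3075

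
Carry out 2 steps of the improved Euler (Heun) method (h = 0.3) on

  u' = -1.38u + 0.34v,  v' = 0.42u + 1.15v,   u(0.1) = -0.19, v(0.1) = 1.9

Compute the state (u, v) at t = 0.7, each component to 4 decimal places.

Heun on (u,v): k1 = f(t_n, state_n); k2 = f(t_n + h, state_n + h·k1); state_{n+1} = state_n + (h/2)·(k1 + k2).
0.100000: (-0.190000, 1.900000)
  k1 = (0.908200, 2.105200)
  predictor → (0.082460, 2.531560)
  k2 = (0.746936, 2.945927)
  → (0.058270, 2.657669)
0.400000: (0.058270, 2.657669)
  k1 = (0.823194, 3.080793)
  predictor → (0.305229, 3.581907)
  k2 = (0.796633, 4.247389)
  → (0.301244, 3.756896)
(u(0.7), v(0.7)) ≈ (0.3012, 3.7569)

0.3012, 3.7569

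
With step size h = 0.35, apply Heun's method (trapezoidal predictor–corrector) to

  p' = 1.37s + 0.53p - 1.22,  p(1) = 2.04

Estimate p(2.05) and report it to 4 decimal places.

Heun: k1 = f(s_n, p_n); k2 = f(s_n + h, p_n + h·k1); p_{n+1} = p_n + (h/2)·(k1 + k2).
s=1.000000, p=2.040000:
  k1 = f(1.000000, 2.040000) = 1.231200
  k2 = f(1.350000, 2.470920) = 1.939088
  p ← 2.040000 + (0.35/2)·(1.231200 + 1.939088) = 2.594800
s=1.350000, p=2.594800:
  k1 = f(1.350000, 2.594800) = 2.004744
  k2 = f(1.700000, 3.296461) = 2.856124
  p ← 2.594800 + (0.35/2)·(2.004744 + 2.856124) = 3.445452
s=1.700000, p=3.445452:
  k1 = f(1.700000, 3.445452) = 2.935090
  k2 = f(2.050000, 4.472734) = 3.959049
  p ← 3.445452 + (0.35/2)·(2.935090 + 3.959049) = 4.651927
p(2.05) ≈ 4.6519

4.6519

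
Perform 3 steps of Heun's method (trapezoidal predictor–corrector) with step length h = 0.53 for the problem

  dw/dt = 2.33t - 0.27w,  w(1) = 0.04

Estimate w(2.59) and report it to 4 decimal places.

5.6283

Heun: k1 = f(t_n, w_n); k2 = f(t_n + h, w_n + h·k1); w_{n+1} = w_n + (h/2)·(k1 + k2).
t=1.000000, w=0.040000:
  k1 = f(1.000000, 0.040000) = 2.319200
  k2 = f(1.530000, 1.269176) = 3.222222
  w ← 0.040000 + (0.53/2)·(2.319200 + 3.222222) = 1.508477
t=1.530000, w=1.508477:
  k1 = f(1.530000, 1.508477) = 3.157611
  k2 = f(2.060000, 3.182011) = 3.940657
  w ← 1.508477 + (0.53/2)·(3.157611 + 3.940657) = 3.389518
t=2.060000, w=3.389518:
  k1 = f(2.060000, 3.389518) = 3.884630
  k2 = f(2.590000, 5.448372) = 4.563640
  w ← 3.389518 + (0.53/2)·(3.884630 + 4.563640) = 5.628310
w(2.59) ≈ 5.6283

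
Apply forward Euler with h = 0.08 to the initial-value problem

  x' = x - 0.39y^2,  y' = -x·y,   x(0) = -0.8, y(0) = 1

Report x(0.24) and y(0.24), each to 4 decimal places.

Euler on (x,y): x_{n+1} = x_n + h·x', y_{n+1} = y_n + h·y'.
0.000000: (-0.800000, 1.000000); f=(-1.190000, 0.800000) → (-0.895200, 1.064000)
0.080000: (-0.895200, 1.064000); f=(-1.336717, 0.952493) → (-1.002137, 1.140199)
0.160000: (-1.002137, 1.140199); f=(-1.509159, 1.142636) → (-1.122870, 1.231610)
(x(0.24), y(0.24)) ≈ (-1.1229, 1.2316)

-1.1229, 1.2316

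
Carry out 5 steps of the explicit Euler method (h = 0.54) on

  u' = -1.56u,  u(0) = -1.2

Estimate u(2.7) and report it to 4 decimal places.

-0.0001

Euler: u_{n+1} = u_n + h·f(t_n, u_n).
t=0.000000, u=-1.200000: f=1.872000 → u ← -1.200000 + 0.54·1.872000 = -0.189120
t=0.540000, u=-0.189120: f=0.295027 → u ← -0.189120 + 0.54·0.295027 = -0.029805
t=1.080000, u=-0.029805: f=0.046496 → u ← -0.029805 + 0.54·0.046496 = -0.004697
t=1.620000, u=-0.004697: f=0.007328 → u ← -0.004697 + 0.54·0.007328 = -0.000740
t=2.160000, u=-0.000740: f=0.001155 → u ← -0.000740 + 0.54·0.001155 = -0.000117
u(2.7) ≈ -0.0001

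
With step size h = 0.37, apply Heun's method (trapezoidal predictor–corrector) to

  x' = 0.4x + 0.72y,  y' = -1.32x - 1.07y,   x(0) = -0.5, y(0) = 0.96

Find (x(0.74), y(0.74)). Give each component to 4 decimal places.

Heun on (x,y): k1 = f(t_n, state_n); k2 = f(t_n + h, state_n + h·k1); state_{n+1} = state_n + (h/2)·(k1 + k2).
0.000000: (-0.500000, 0.960000)
  k1 = (0.491200, -0.367200)
  predictor → (-0.318256, 0.824136)
  k2 = (0.466076, -0.461728)
  → (-0.322904, 0.806648)
0.370000: (-0.322904, 0.806648)
  k1 = (0.451625, -0.436880)
  predictor → (-0.155803, 0.645003)
  k2 = (0.402081, -0.484493)
  → (-0.164968, 0.636194)
(x(0.74), y(0.74)) ≈ (-0.1650, 0.6362)

-0.1650, 0.6362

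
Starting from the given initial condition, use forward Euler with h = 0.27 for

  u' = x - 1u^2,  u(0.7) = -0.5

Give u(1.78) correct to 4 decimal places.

Euler: u_{n+1} = u_n + h·f(x_n, u_n).
x=0.700000, u=-0.500000: f=0.450000 → u ← -0.500000 + 0.27·0.450000 = -0.378500
x=0.970000, u=-0.378500: f=0.826738 → u ← -0.378500 + 0.27·0.826738 = -0.155281
x=1.240000, u=-0.155281: f=1.215888 → u ← -0.155281 + 0.27·1.215888 = 0.173009
x=1.510000, u=0.173009: f=1.480068 → u ← 0.173009 + 0.27·1.480068 = 0.572627
u(1.78) ≈ 0.5726

0.5726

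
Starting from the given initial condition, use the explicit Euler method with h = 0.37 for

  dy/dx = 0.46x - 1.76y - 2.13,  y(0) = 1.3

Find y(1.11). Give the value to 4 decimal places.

Euler: y_{n+1} = y_n + h·f(x_n, y_n).
x=0.000000, y=1.300000: f=-4.418000 → y ← 1.300000 + 0.37·(-4.418000) = -0.334660
x=0.370000, y=-0.334660: f=-1.370798 → y ← -0.334660 + 0.37·(-1.370798) = -0.841855
x=0.740000, y=-0.841855: f=-0.307934 → y ← -0.841855 + 0.37·(-0.307934) = -0.955791
y(1.11) ≈ -0.9558

-0.9558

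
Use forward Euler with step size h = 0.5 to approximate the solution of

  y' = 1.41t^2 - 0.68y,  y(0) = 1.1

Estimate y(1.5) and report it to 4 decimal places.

Euler: y_{n+1} = y_n + h·f(t_n, y_n).
t=0.000000, y=1.100000: f=-0.748000 → y ← 1.100000 + 0.5·(-0.748000) = 0.726000
t=0.500000, y=0.726000: f=-0.141180 → y ← 0.726000 + 0.5·(-0.141180) = 0.655410
t=1.000000, y=0.655410: f=0.964321 → y ← 0.655410 + 0.5·0.964321 = 1.137571
y(1.5) ≈ 1.1376

1.1376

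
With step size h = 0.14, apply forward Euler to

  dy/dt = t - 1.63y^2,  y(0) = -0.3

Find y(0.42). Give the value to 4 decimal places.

-0.3092

Euler: y_{n+1} = y_n + h·f(t_n, y_n).
t=0.000000, y=-0.300000: f=-0.146700 → y ← -0.300000 + 0.14·(-0.146700) = -0.320538
t=0.140000, y=-0.320538: f=-0.027474 → y ← -0.320538 + 0.14·(-0.027474) = -0.324384
t=0.280000, y=-0.324384: f=0.108483 → y ← -0.324384 + 0.14·0.108483 = -0.309197
y(0.42) ≈ -0.3092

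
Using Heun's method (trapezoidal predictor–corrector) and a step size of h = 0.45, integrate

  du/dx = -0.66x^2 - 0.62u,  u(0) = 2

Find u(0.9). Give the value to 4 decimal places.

Heun: k1 = f(x_n, u_n); k2 = f(x_n + h, u_n + h·k1); u_{n+1} = u_n + (h/2)·(k1 + k2).
x=0.000000, u=2.000000:
  k1 = f(0.000000, 2.000000) = -1.240000
  k2 = f(0.450000, 1.442000) = -1.027690
  u ← 2.000000 + (0.45/2)·(-1.240000 + (-1.027690)) = 1.489770
x=0.450000, u=1.489770:
  k1 = f(0.450000, 1.489770) = -1.057307
  k2 = f(0.900000, 1.013981) = -1.163269
  u ← 1.489770 + (0.45/2)·(-1.057307 + (-1.163269)) = 0.990140
u(0.9) ≈ 0.9901

0.9901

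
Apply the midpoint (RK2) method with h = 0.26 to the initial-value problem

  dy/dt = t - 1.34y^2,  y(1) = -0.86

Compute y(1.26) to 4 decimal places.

Midpoint: k1 = f(t_n, y_n); k2 = f(t_n + h/2, y_n + (h/2)·k1); y_{n+1} = y_n + h·k2.
t=1.000000, y=-0.860000:
  k1 = f(1.000000, -0.860000) = 0.008936
  k2 = f(1.130000, -0.858838) = 0.141612
  y ← -0.860000 + 0.26·0.141612 = -0.823181
y(1.26) ≈ -0.8232

-0.8232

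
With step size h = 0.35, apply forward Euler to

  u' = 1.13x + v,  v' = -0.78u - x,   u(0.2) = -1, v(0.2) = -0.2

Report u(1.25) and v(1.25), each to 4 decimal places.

-0.3880, -0.0231

Euler on (u,v): u_{n+1} = u_n + h·u', v_{n+1} = v_n + h·v'.
0.200000: (-1.000000, -0.200000); f=(0.026000, 0.580000) → (-0.990900, 0.003000)
0.550000: (-0.990900, 0.003000); f=(0.624500, 0.222902) → (-0.772325, 0.081016)
0.900000: (-0.772325, 0.081016); f=(1.098016, -0.297586) → (-0.388020, -0.023140)
(u(1.25), v(1.25)) ≈ (-0.3880, -0.0231)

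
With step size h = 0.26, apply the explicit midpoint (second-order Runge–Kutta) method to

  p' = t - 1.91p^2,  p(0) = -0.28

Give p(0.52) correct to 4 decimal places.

-0.2277

Midpoint: k1 = f(t_n, p_n); k2 = f(t_n + h/2, p_n + (h/2)·k1); p_{n+1} = p_n + h·k2.
t=0.000000, p=-0.280000:
  k1 = f(0.000000, -0.280000) = -0.149744
  k2 = f(0.130000, -0.299467) = -0.041289
  p ← -0.280000 + 0.26·(-0.041289) = -0.290735
t=0.260000, p=-0.290735:
  k1 = f(0.260000, -0.290735) = 0.098553
  k2 = f(0.390000, -0.277923) = 0.242469
  p ← -0.290735 + 0.26·0.242469 = -0.227693
p(0.52) ≈ -0.2277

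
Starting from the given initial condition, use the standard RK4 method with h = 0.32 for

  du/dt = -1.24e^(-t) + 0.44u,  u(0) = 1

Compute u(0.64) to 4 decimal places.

RK4: k1 = f(t_n, u_n); k2 = f(t_n + h/2, u_n + (h/2)·k1); k3 = f(t_n + h/2, u_n + (h/2)·k2); k4 = f(t_n + h, u_n + h·k3); u_{n+1} = u_n + (h/6)·(k1 + 2k2 + 2k3 + k4).
t=0.000000, u=1.000000:
  k1 = f(0.000000, 1.000000) = -0.800000
  k2 = f(0.160000, 0.872000) = -0.672978
  k3 = f(0.160000, 0.892323) = -0.664036
  k4 = f(0.320000, 0.787508) = -0.553921
  u ← 1.000000 + (0.32/6)·(k1 + 2k2 + 2k3 + k4) = 0.785176
t=0.320000, u=0.785176:
  k1 = f(0.320000, 0.785176) = -0.554947
  k2 = f(0.480000, 0.696384) = -0.460882
  k3 = f(0.480000, 0.711435) = -0.454260
  k4 = f(0.640000, 0.639813) = -0.372325
  u ← 0.785176 + (0.32/6)·(k1 + 2k2 + 2k3 + k4) = 0.638106
u(0.64) ≈ 0.6381

0.6381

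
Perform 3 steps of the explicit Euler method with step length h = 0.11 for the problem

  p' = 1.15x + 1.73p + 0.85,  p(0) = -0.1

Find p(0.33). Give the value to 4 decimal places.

0.2130

Euler: p_{n+1} = p_n + h·f(x_n, p_n).
x=0.000000, p=-0.100000: f=0.677000 → p ← -0.100000 + 0.11·0.677000 = -0.025530
x=0.110000, p=-0.025530: f=0.932333 → p ← -0.025530 + 0.11·0.932333 = 0.077027
x=0.220000, p=0.077027: f=1.236256 → p ← 0.077027 + 0.11·1.236256 = 0.213015
p(0.33) ≈ 0.2130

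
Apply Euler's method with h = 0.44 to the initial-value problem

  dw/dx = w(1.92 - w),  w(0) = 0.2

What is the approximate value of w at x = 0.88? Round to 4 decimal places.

Euler: w_{n+1} = w_n + h·f(x_n, w_n).
x=0.000000, w=0.200000: f=0.344000 → w ← 0.200000 + 0.44·0.344000 = 0.351360
x=0.440000, w=0.351360: f=0.551157 → w ← 0.351360 + 0.44·0.551157 = 0.593869
w(0.88) ≈ 0.5939

0.5939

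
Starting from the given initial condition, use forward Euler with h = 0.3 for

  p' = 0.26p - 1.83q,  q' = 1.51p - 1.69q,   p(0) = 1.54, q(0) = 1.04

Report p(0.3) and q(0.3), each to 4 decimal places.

Euler on (p,q): p_{n+1} = p_n + h·p', q_{n+1} = q_n + h·q'.
0.000000: (1.540000, 1.040000); f=(-1.502800, 0.567800) → (1.089160, 1.210340)
(p(0.3), q(0.3)) ≈ (1.0892, 1.2103)

1.0892, 1.2103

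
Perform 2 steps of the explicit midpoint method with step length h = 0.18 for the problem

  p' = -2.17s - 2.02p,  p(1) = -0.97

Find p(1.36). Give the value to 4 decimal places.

-1.1402

Midpoint: k1 = f(s_n, p_n); k2 = f(s_n + h/2, p_n + (h/2)·k1); p_{n+1} = p_n + h·k2.
s=1.000000, p=-0.970000:
  k1 = f(1.000000, -0.970000) = -0.210600
  k2 = f(1.090000, -0.988954) = -0.367613
  p ← -0.970000 + 0.18·(-0.367613) = -1.036170
s=1.180000, p=-1.036170:
  k1 = f(1.180000, -1.036170) = -0.467536
  k2 = f(1.270000, -1.078249) = -0.577838
  p ← -1.036170 + 0.18·(-0.577838) = -1.140181
p(1.36) ≈ -1.1402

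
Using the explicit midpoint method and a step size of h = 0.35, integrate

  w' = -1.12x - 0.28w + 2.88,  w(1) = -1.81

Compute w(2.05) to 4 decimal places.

Midpoint: k1 = f(x_n, w_n); k2 = f(x_n + h/2, w_n + (h/2)·k1); w_{n+1} = w_n + h·k2.
x=1.000000, w=-1.810000:
  k1 = f(1.000000, -1.810000) = 2.266800
  k2 = f(1.175000, -1.413310) = 1.959727
  w ← -1.810000 + 0.35·1.959727 = -1.124096
x=1.350000, w=-1.124096:
  k1 = f(1.350000, -1.124096) = 1.682747
  k2 = f(1.525000, -0.829615) = 1.404292
  w ← -1.124096 + 0.35·1.404292 = -0.632593
x=1.700000, w=-0.632593:
  k1 = f(1.700000, -0.632593) = 1.153126
  k2 = f(1.875000, -0.430796) = 0.900623
  w ← -0.632593 + 0.35·0.900623 = -0.317375
w(2.05) ≈ -0.3174

-0.3174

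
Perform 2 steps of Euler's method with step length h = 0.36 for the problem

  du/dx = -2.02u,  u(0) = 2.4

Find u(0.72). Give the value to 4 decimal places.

0.1786

Euler: u_{n+1} = u_n + h·f(x_n, u_n).
x=0.000000, u=2.400000: f=-4.848000 → u ← 2.400000 + 0.36·(-4.848000) = 0.654720
x=0.360000, u=0.654720: f=-1.322534 → u ← 0.654720 + 0.36·(-1.322534) = 0.178608
u(0.72) ≈ 0.1786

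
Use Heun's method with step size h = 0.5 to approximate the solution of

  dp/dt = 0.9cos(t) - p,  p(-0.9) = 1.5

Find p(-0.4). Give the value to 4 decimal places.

1.2147

Heun: k1 = f(t_n, p_n); k2 = f(t_n + h, p_n + h·k1); p_{n+1} = p_n + (h/2)·(k1 + k2).
t=-0.900000, p=1.500000:
  k1 = f(-0.900000, 1.500000) = -0.940551
  k2 = f(-0.400000, 1.029724) = -0.200770
  p ← 1.500000 + (0.5/2)·(-0.940551 + (-0.200770)) = 1.214670
p(-0.4) ≈ 1.2147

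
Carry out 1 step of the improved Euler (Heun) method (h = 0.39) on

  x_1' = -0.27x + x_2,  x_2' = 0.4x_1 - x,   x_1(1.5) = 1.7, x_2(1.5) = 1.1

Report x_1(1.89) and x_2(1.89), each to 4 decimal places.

1.8882, 0.7253

Heun on (x_1,x_2): k1 = f(x_n, state_n); k2 = f(x_n + h, state_n + h·k1); state_{n+1} = state_n + (h/2)·(k1 + k2).
1.500000: (1.700000, 1.100000)
  k1 = (0.695000, -0.820000)
  predictor → (1.971050, 0.780200)
  k2 = (0.269900, -1.101580)
  → (1.888155, 0.725292)
(x_1(1.89), x_2(1.89)) ≈ (1.8882, 0.7253)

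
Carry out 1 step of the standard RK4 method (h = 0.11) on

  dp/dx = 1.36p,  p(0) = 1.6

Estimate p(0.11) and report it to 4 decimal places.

1.8582

RK4: k1 = f(x_n, p_n); k2 = f(x_n + h/2, p_n + (h/2)·k1); k3 = f(x_n + h/2, p_n + (h/2)·k2); k4 = f(x_n + h, p_n + h·k3); p_{n+1} = p_n + (h/6)·(k1 + 2k2 + 2k3 + k4).
x=0.000000, p=1.600000:
  k1 = f(0.000000, 1.600000) = 2.176000
  k2 = f(0.055000, 1.719680) = 2.338765
  k3 = f(0.055000, 1.728632) = 2.350940
  k4 = f(0.110000, 1.858603) = 2.527701
  p ← 1.600000 + (0.11/6)·(k1 + 2k2 + 2k3 + k4) = 1.858190
p(0.11) ≈ 1.8582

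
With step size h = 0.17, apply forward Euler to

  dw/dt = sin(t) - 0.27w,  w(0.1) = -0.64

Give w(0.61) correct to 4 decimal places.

-0.4247

Euler: w_{n+1} = w_n + h·f(t_n, w_n).
t=0.100000, w=-0.640000: f=0.272633 → w ← -0.640000 + 0.17·0.272633 = -0.593652
t=0.270000, w=-0.593652: f=0.427018 → w ← -0.593652 + 0.17·0.427018 = -0.521059
t=0.440000, w=-0.521059: f=0.566625 → w ← -0.521059 + 0.17·0.566625 = -0.424733
w(0.61) ≈ -0.4247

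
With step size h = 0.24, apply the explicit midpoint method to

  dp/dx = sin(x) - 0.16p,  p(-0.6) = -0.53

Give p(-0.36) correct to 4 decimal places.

Midpoint: k1 = f(x_n, p_n); k2 = f(x_n + h/2, p_n + (h/2)·k1); p_{n+1} = p_n + h·k2.
x=-0.600000, p=-0.530000:
  k1 = f(-0.600000, -0.530000) = -0.479842
  k2 = f(-0.480000, -0.587581) = -0.367766
  p ← -0.530000 + 0.24·(-0.367766) = -0.618264
p(-0.36) ≈ -0.6183

-0.6183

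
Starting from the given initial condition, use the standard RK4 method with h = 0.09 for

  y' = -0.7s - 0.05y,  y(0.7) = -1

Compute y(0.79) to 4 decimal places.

RK4: k1 = f(s_n, y_n); k2 = f(s_n + h/2, y_n + (h/2)·k1); k3 = f(s_n + h/2, y_n + (h/2)·k2); k4 = f(s_n + h, y_n + h·k3); y_{n+1} = y_n + (h/6)·(k1 + 2k2 + 2k3 + k4).
s=0.700000, y=-1.000000:
  k1 = f(0.700000, -1.000000) = -0.440000
  k2 = f(0.745000, -1.019800) = -0.470510
  k3 = f(0.745000, -1.021173) = -0.470441
  k4 = f(0.790000, -1.042340) = -0.500883
  y ← -1.000000 + (0.09/6)·(k1 + 2k2 + 2k3 + k4) = -1.042342
y(0.79) ≈ -1.0423

-1.0423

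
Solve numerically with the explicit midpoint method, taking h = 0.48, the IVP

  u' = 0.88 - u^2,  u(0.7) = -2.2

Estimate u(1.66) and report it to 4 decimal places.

Midpoint: k1 = f(x_n, u_n); k2 = f(x_n + h/2, u_n + (h/2)·k1); u_{n+1} = u_n + h·k2.
x=0.700000, u=-2.200000:
  k1 = f(0.700000, -2.200000) = -3.960000
  k2 = f(0.940000, -3.150400) = -9.045020
  u ← -2.200000 + 0.48·(-9.045020) = -6.541610
x=1.180000, u=-6.541610:
  k1 = f(1.180000, -6.541610) = -41.912657
  k2 = f(1.420000, -16.600647) = -274.701494
  u ← -6.541610 + 0.48·(-274.701494) = -138.398327
u(1.66) ≈ -138.3983

-138.3983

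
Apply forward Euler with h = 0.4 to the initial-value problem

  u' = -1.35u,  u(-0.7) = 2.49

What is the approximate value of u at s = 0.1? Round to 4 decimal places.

0.5269

Euler: u_{n+1} = u_n + h·f(s_n, u_n).
s=-0.700000, u=2.490000: f=-3.361500 → u ← 2.490000 + 0.4·(-3.361500) = 1.145400
s=-0.300000, u=1.145400: f=-1.546290 → u ← 1.145400 + 0.4·(-1.546290) = 0.526884
u(0.1) ≈ 0.5269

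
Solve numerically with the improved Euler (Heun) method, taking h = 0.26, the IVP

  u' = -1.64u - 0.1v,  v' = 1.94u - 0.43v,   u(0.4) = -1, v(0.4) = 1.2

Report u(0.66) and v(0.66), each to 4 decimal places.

Heun on (u,v): k1 = f(s_n, state_n); k2 = f(s_n + h, state_n + h·k1); state_{n+1} = state_n + (h/2)·(k1 + k2).
0.400000: (-1.000000, 1.200000)
  k1 = (1.520000, -2.456000)
  predictor → (-0.604800, 0.561440)
  k2 = (0.935728, -1.414731)
  → (-0.680755, 0.696805)
(u(0.66), v(0.66)) ≈ (-0.6808, 0.6968)

-0.6808, 0.6968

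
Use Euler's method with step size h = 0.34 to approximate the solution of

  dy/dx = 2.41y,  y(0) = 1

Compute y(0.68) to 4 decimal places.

3.3102

Euler: y_{n+1} = y_n + h·f(x_n, y_n).
x=0.000000, y=1.000000: f=2.410000 → y ← 1.000000 + 0.34·2.410000 = 1.819400
x=0.340000, y=1.819400: f=4.384754 → y ← 1.819400 + 0.34·4.384754 = 3.310216
y(0.68) ≈ 3.3102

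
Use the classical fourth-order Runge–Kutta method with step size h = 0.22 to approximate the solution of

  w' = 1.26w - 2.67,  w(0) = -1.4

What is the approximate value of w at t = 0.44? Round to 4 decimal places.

RK4: k1 = f(t_n, w_n); k2 = f(t_n + h/2, w_n + (h/2)·k1); k3 = f(t_n + h/2, w_n + (h/2)·k2); k4 = f(t_n + h, w_n + h·k3); w_{n+1} = w_n + (h/6)·(k1 + 2k2 + 2k3 + k4).
t=0.000000, w=-1.400000:
  k1 = f(0.000000, -1.400000) = -4.434000
  k2 = f(0.110000, -1.887740) = -5.048552
  k3 = f(0.110000, -1.955341) = -5.133729
  k4 = f(0.220000, -2.529420) = -5.857070
  w ← -1.400000 + (0.22/6)·(k1 + 2k2 + 2k3 + k4) = -2.524040
t=0.220000, w=-2.524040:
  k1 = f(0.220000, -2.524040) = -5.850290
  k2 = f(0.330000, -3.167572) = -6.661140
  k3 = f(0.330000, -3.256765) = -6.773524
  k4 = f(0.440000, -4.014215) = -7.727911
  w ← -2.524040 + (0.22/6)·(k1 + 2k2 + 2k3 + k4) = -4.007116
w(0.44) ≈ -4.0071

-4.0071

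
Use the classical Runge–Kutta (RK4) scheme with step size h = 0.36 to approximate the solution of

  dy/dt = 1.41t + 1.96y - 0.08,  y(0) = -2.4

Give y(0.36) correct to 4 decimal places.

-4.7813

RK4: k1 = f(t_n, y_n); k2 = f(t_n + h/2, y_n + (h/2)·k1); k3 = f(t_n + h/2, y_n + (h/2)·k2); k4 = f(t_n + h, y_n + h·k3); y_{n+1} = y_n + (h/6)·(k1 + 2k2 + 2k3 + k4).
t=0.000000, y=-2.400000:
  k1 = f(0.000000, -2.400000) = -4.784000
  k2 = f(0.180000, -3.261120) = -6.217995
  k3 = f(0.180000, -3.519239) = -6.723909
  k4 = f(0.360000, -4.820607) = -9.020790
  y ← -2.400000 + (0.36/6)·(k1 + 2k2 + 2k3 + k4) = -4.781316
y(0.36) ≈ -4.7813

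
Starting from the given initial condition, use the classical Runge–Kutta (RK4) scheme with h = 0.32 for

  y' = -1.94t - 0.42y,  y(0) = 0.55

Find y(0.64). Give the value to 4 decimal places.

0.0564

RK4: k1 = f(t_n, y_n); k2 = f(t_n + h/2, y_n + (h/2)·k1); k3 = f(t_n + h/2, y_n + (h/2)·k2); k4 = f(t_n + h, y_n + h·k3); y_{n+1} = y_n + (h/6)·(k1 + 2k2 + 2k3 + k4).
t=0.000000, y=0.550000:
  k1 = f(0.000000, 0.550000) = -0.231000
  k2 = f(0.160000, 0.513040) = -0.525877
  k3 = f(0.160000, 0.465860) = -0.506061
  k4 = f(0.320000, 0.388060) = -0.783785
  y ← 0.550000 + (0.32/6)·(k1 + 2k2 + 2k3 + k4) = 0.385805
t=0.320000, y=0.385805:
  k1 = f(0.320000, 0.385805) = -0.782838
  k2 = f(0.480000, 0.260551) = -1.040631
  k3 = f(0.480000, 0.219304) = -1.023308
  k4 = f(0.640000, 0.058346) = -1.266105
  y ← 0.385805 + (0.32/6)·(k1 + 2k2 + 2k3 + k4) = 0.056374
y(0.64) ≈ 0.0564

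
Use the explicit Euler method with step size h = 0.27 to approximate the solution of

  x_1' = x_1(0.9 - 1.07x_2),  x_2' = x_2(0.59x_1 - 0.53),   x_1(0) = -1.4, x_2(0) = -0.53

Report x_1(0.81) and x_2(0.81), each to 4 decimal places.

-3.3944, -0.0806

Euler on (x_1,x_2): x_1_{n+1} = x_1_n + h·x_1', x_2_{n+1} = x_2_n + h·x_2'.
0.000000: (-1.400000, -0.530000); f=(-2.053940, 0.718680) → (-1.954564, -0.335956)
0.270000: (-1.954564, -0.335956); f=(-2.461721, 0.565479) → (-2.619228, -0.183277)
0.540000: (-2.619228, -0.183277); f=(-2.870953, 0.380363) → (-3.394386, -0.080579)
(x_1(0.81), x_2(0.81)) ≈ (-3.3944, -0.0806)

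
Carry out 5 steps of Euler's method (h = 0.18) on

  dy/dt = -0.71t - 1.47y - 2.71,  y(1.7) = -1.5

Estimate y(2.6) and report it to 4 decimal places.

-2.5909

Euler: y_{n+1} = y_n + h·f(t_n, y_n).
t=1.700000, y=-1.500000: f=-1.712000 → y ← -1.500000 + 0.18·(-1.712000) = -1.808160
t=1.880000, y=-1.808160: f=-1.386805 → y ← -1.808160 + 0.18·(-1.386805) = -2.057785
t=2.060000, y=-2.057785: f=-1.147656 → y ← -2.057785 + 0.18·(-1.147656) = -2.264363
t=2.240000, y=-2.264363: f=-0.971786 → y ← -2.264363 + 0.18·(-0.971786) = -2.439285
t=2.420000, y=-2.439285: f=-0.842452 → y ← -2.439285 + 0.18·(-0.842452) = -2.590926
y(2.6) ≈ -2.5909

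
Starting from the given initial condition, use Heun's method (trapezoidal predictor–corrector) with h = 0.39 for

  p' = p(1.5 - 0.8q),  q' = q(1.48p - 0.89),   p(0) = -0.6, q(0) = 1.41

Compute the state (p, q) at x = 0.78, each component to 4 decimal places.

-1.2271, 0.3825

Heun on (p,q): k1 = f(x_n, state_n); k2 = f(x_n + h, state_n + h·k1); state_{n+1} = state_n + (h/2)·(k1 + k2).
0.000000: (-0.600000, 1.410000)
  k1 = (-0.223200, -2.506980)
  predictor → (-0.687048, 0.432278)
  k2 = (-0.792976, -0.824281)
  → (-0.798154, 0.760404)
0.390000: (-0.798154, 0.760404)
  k1 = (-0.711696, -1.575001)
  predictor → (-1.075715, 0.146154)
  k2 = (-1.487797, -0.362762)
  → (-1.227055, 0.382540)
(p(0.78), q(0.78)) ≈ (-1.2271, 0.3825)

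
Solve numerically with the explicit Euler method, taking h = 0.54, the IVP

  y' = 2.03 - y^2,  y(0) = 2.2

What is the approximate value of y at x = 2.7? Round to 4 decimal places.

Euler: y_{n+1} = y_n + h·f(x_n, y_n).
x=0.000000, y=2.200000: f=-2.810000 → y ← 2.200000 + 0.54·(-2.810000) = 0.682600
x=0.540000, y=0.682600: f=1.564057 → y ← 0.682600 + 0.54·1.564057 = 1.527191
x=1.080000, y=1.527191: f=-0.302312 → y ← 1.527191 + 0.54·(-0.302312) = 1.363942
x=1.620000, y=1.363942: f=0.169661 → y ← 1.363942 + 0.54·0.169661 = 1.455559
x=2.160000, y=1.455559: f=-0.088653 → y ← 1.455559 + 0.54·(-0.088653) = 1.407687
y(2.7) ≈ 1.4077

1.4077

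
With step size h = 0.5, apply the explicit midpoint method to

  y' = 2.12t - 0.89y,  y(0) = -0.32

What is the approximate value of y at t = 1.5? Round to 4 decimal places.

1.5558

Midpoint: k1 = f(t_n, y_n); k2 = f(t_n + h/2, y_n + (h/2)·k1); y_{n+1} = y_n + h·k2.
t=0.000000, y=-0.320000:
  k1 = f(0.000000, -0.320000) = 0.284800
  k2 = f(0.250000, -0.248800) = 0.751432
  y ← -0.320000 + 0.5·0.751432 = 0.055716
t=0.500000, y=0.055716:
  k1 = f(0.500000, 0.055716) = 1.010413
  k2 = f(0.750000, 0.308319) = 1.315596
  y ← 0.055716 + 0.5·1.315596 = 0.713514
t=1.000000, y=0.713514:
  k1 = f(1.000000, 0.713514) = 1.484973
  k2 = f(1.250000, 1.084757) = 1.684566
  y ← 0.713514 + 0.5·1.684566 = 1.555797
y(1.5) ≈ 1.5558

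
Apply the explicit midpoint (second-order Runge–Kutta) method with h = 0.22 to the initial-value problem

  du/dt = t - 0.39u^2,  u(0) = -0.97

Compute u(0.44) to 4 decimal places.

Midpoint: k1 = f(t_n, u_n); k2 = f(t_n + h/2, u_n + (h/2)·k1); u_{n+1} = u_n + h·k2.
t=0.000000, u=-0.970000:
  k1 = f(0.000000, -0.970000) = -0.366951
  k2 = f(0.110000, -1.010365) = -0.288126
  u ← -0.970000 + 0.22·(-0.288126) = -1.033388
t=0.220000, u=-1.033388:
  k1 = f(0.220000, -1.033388) = -0.196477
  k2 = f(0.330000, -1.055000) = -0.104080
  u ← -1.033388 + 0.22·(-0.104080) = -1.056285
u(0.44) ≈ -1.0563

-1.0563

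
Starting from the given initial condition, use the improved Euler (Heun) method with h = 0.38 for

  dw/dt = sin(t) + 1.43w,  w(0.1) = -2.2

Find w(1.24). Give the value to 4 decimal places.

Heun: k1 = f(t_n, w_n); k2 = f(t_n + h, w_n + h·k1); w_{n+1} = w_n + (h/2)·(k1 + k2).
t=0.100000, w=-2.200000:
  k1 = f(0.100000, -2.200000) = -3.046167
  k2 = f(0.480000, -3.357543) = -4.339508
  w ← -2.200000 + (0.38/2)·(-3.046167 + (-4.339508)) = -3.603278
t=0.480000, w=-3.603278:
  k1 = f(0.480000, -3.603278) = -4.690909
  k2 = f(0.860000, -5.385823) = -6.943885
  w ← -3.603278 + (0.38/2)·(-4.690909 + (-6.943885)) = -5.813889
t=0.860000, w=-5.813889:
  k1 = f(0.860000, -5.813889) = -7.556019
  k2 = f(1.240000, -8.685176) = -11.474018
  w ← -5.813889 + (0.38/2)·(-7.556019 + (-11.474018)) = -9.429596
w(1.24) ≈ -9.4296

-9.4296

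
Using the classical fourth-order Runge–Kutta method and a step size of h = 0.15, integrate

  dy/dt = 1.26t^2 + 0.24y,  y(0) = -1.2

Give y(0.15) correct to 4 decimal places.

RK4: k1 = f(t_n, y_n); k2 = f(t_n + h/2, y_n + (h/2)·k1); k3 = f(t_n + h/2, y_n + (h/2)·k2); k4 = f(t_n + h, y_n + h·k3); y_{n+1} = y_n + (h/6)·(k1 + 2k2 + 2k3 + k4).
t=0.000000, y=-1.200000:
  k1 = f(0.000000, -1.200000) = -0.288000
  k2 = f(0.075000, -1.221600) = -0.286096
  k3 = f(0.075000, -1.221457) = -0.286062
  k4 = f(0.150000, -1.242909) = -0.269948
  y ← -1.200000 + (0.15/6)·(k1 + 2k2 + 2k3 + k4) = -1.242557
y(0.15) ≈ -1.2426

-1.2426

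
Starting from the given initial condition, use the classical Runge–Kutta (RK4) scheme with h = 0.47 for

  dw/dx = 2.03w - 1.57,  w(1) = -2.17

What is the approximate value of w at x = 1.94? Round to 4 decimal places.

-18.9489

RK4: k1 = f(x_n, w_n); k2 = f(x_n + h/2, w_n + (h/2)·k1); k3 = f(x_n + h/2, w_n + (h/2)·k2); k4 = f(x_n + h, w_n + h·k3); w_{n+1} = w_n + (h/6)·(k1 + 2k2 + 2k3 + k4).
x=1.000000, w=-2.170000:
  k1 = f(1.000000, -2.170000) = -5.975100
  k2 = f(1.235000, -3.574148) = -8.825521
  k3 = f(1.235000, -4.243998) = -10.185315
  k4 = f(1.470000, -6.957098) = -15.692909
  w ← -2.170000 + (0.47/6)·(k1 + 2k2 + 2k3 + k4) = -6.845692
x=1.470000, w=-6.845692:
  k1 = f(1.470000, -6.845692) = -15.466754
  k2 = f(1.705000, -10.480379) = -22.845169
  k3 = f(1.705000, -12.214307) = -26.365042
  k4 = f(1.940000, -19.237262) = -40.621641
  w ← -6.845692 + (0.47/6)·(k1 + 2k2 + 2k3 + k4) = -18.948883
w(1.94) ≈ -18.9489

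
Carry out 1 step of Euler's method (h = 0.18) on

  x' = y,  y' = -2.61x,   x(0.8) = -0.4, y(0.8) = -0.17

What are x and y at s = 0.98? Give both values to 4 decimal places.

Euler on (x,y): x_{n+1} = x_n + h·x', y_{n+1} = y_n + h·y'.
0.800000: (-0.400000, -0.170000); f=(-0.170000, 1.044000) → (-0.430600, 0.017920)
(x(0.98), y(0.98)) ≈ (-0.4306, 0.0179)

-0.4306, 0.0179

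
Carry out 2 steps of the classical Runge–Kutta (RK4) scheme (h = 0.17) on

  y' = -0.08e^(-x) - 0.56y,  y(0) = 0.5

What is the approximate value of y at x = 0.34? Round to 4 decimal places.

RK4: k1 = f(x_n, y_n); k2 = f(x_n + h/2, y_n + (h/2)·k1); k3 = f(x_n + h/2, y_n + (h/2)·k2); k4 = f(x_n + h, y_n + h·k3); y_{n+1} = y_n + (h/6)·(k1 + 2k2 + 2k3 + k4).
x=0.000000, y=0.500000:
  k1 = f(0.000000, 0.500000) = -0.360000
  k2 = f(0.085000, 0.469400) = -0.336345
  k3 = f(0.085000, 0.471411) = -0.337471
  k4 = f(0.170000, 0.442630) = -0.315366
  y ← 0.500000 + (0.17/6)·(k1 + 2k2 + 2k3 + k4) = 0.442682
x=0.170000, y=0.442682:
  k1 = f(0.170000, 0.442682) = -0.315395
  k2 = f(0.255000, 0.415873) = -0.294882
  k3 = f(0.255000, 0.417617) = -0.295859
  k4 = f(0.340000, 0.392386) = -0.276678
  y ← 0.442682 + (0.17/6)·(k1 + 2k2 + 2k3 + k4) = 0.392431
y(0.34) ≈ 0.3924

0.3924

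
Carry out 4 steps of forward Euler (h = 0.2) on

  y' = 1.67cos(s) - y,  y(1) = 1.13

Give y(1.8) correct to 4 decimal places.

0.6684

Euler: y_{n+1} = y_n + h·f(s_n, y_n).
s=1.000000, y=1.130000: f=-0.227695 → y ← 1.130000 + 0.2·(-0.227695) = 1.084461
s=1.200000, y=1.084461: f=-0.479324 → y ← 1.084461 + 0.2·(-0.479324) = 0.988596
s=1.400000, y=0.988596: f=-0.704751 → y ← 0.988596 + 0.2·(-0.704751) = 0.847646
s=1.600000, y=0.847646: f=-0.896409 → y ← 0.847646 + 0.2·(-0.896409) = 0.668364
y(1.8) ≈ 0.6684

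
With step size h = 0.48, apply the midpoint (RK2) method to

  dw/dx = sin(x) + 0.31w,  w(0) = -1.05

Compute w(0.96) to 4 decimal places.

Midpoint: k1 = f(x_n, w_n); k2 = f(x_n + h/2, w_n + (h/2)·k1); w_{n+1} = w_n + h·k2.
x=0.000000, w=-1.050000:
  k1 = f(0.000000, -1.050000) = -0.325500
  k2 = f(0.240000, -1.128120) = -0.112015
  w ← -1.050000 + 0.48·(-0.112015) = -1.103767
x=0.480000, w=-1.103767:
  k1 = f(0.480000, -1.103767) = 0.119611
  k2 = f(0.720000, -1.075060) = 0.326116
  w ← -1.103767 + 0.48·0.326116 = -0.947231
w(0.96) ≈ -0.9472

-0.9472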